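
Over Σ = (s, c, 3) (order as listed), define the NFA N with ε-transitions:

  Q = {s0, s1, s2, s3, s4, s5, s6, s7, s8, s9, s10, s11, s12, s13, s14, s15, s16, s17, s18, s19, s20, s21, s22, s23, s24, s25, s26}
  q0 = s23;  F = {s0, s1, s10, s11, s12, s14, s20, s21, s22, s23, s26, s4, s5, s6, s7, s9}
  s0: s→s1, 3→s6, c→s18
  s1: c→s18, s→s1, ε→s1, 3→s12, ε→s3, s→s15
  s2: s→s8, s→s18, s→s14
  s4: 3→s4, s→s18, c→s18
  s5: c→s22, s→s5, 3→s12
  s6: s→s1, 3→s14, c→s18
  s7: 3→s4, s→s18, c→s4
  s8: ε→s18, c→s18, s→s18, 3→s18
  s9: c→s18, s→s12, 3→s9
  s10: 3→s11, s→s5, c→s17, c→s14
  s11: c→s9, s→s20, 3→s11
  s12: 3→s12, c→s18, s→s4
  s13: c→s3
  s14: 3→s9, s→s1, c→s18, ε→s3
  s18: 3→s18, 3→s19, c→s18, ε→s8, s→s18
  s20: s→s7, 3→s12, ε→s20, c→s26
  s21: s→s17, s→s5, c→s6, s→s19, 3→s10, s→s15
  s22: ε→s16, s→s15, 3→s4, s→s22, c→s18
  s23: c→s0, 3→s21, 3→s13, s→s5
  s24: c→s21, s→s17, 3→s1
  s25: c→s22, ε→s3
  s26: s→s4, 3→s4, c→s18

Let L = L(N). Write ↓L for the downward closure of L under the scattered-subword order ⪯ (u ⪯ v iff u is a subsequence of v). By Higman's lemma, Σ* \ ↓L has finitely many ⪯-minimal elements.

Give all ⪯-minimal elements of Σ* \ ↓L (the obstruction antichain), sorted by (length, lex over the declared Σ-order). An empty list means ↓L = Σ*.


A = [cc, s3c, sc3s, s3ss, 333sss].

|Q|=27, |F|=16, |δ|=78 (8 ε).
min D↑ (17 st, q0=0, F={7}): 0:s→1,c→2,3→3 1:s→1,c→4,3→5 2:s→6,c→7,3→8 3:s→1,c→8,3→9 4:s→4,c→7,3→10 5:s→10,c→7,3→5 6:s→6,c→7,3→5 7:s→7,c→7,3→7 8:s→6,c→7,3→11 9:s→1,c→11,3→12 10:s→7,c→7,3→10 11:s→6,c→7,3→13 12:s→14,c→13,3→12 13:s→5,c→7,3→13 14:s→15,c→16,3→5 15:s→7,c→10,3→10 16:s→10,c→7,3→10 (ε-aug+det+¬).
'cc': N↓-sim [24, 16, 3] end={s18,s19,s8} — reject; 2/2 deletions ∈↓L.
's3c': N↓-sim [24, 15, 5, 3] end={s18,s19,s8} ∉↓L; 3/3 del acc.
'sc3s': run [24, 15, 8, 4, 3] end={s18,s19,s8} ∉↓L; 4/4 del acc.
's3ss': |S_i|=[24, 15, 5, 4, 3] end={s18,s19,s8} — reject; 4/4 deletions ∈↓L.
'333sss': run [24, 22, 19, 10, 8, 5, 3] end={s18,s19,s8} ∉↓L; 6/6 single-dels accept.
5 obstructions.


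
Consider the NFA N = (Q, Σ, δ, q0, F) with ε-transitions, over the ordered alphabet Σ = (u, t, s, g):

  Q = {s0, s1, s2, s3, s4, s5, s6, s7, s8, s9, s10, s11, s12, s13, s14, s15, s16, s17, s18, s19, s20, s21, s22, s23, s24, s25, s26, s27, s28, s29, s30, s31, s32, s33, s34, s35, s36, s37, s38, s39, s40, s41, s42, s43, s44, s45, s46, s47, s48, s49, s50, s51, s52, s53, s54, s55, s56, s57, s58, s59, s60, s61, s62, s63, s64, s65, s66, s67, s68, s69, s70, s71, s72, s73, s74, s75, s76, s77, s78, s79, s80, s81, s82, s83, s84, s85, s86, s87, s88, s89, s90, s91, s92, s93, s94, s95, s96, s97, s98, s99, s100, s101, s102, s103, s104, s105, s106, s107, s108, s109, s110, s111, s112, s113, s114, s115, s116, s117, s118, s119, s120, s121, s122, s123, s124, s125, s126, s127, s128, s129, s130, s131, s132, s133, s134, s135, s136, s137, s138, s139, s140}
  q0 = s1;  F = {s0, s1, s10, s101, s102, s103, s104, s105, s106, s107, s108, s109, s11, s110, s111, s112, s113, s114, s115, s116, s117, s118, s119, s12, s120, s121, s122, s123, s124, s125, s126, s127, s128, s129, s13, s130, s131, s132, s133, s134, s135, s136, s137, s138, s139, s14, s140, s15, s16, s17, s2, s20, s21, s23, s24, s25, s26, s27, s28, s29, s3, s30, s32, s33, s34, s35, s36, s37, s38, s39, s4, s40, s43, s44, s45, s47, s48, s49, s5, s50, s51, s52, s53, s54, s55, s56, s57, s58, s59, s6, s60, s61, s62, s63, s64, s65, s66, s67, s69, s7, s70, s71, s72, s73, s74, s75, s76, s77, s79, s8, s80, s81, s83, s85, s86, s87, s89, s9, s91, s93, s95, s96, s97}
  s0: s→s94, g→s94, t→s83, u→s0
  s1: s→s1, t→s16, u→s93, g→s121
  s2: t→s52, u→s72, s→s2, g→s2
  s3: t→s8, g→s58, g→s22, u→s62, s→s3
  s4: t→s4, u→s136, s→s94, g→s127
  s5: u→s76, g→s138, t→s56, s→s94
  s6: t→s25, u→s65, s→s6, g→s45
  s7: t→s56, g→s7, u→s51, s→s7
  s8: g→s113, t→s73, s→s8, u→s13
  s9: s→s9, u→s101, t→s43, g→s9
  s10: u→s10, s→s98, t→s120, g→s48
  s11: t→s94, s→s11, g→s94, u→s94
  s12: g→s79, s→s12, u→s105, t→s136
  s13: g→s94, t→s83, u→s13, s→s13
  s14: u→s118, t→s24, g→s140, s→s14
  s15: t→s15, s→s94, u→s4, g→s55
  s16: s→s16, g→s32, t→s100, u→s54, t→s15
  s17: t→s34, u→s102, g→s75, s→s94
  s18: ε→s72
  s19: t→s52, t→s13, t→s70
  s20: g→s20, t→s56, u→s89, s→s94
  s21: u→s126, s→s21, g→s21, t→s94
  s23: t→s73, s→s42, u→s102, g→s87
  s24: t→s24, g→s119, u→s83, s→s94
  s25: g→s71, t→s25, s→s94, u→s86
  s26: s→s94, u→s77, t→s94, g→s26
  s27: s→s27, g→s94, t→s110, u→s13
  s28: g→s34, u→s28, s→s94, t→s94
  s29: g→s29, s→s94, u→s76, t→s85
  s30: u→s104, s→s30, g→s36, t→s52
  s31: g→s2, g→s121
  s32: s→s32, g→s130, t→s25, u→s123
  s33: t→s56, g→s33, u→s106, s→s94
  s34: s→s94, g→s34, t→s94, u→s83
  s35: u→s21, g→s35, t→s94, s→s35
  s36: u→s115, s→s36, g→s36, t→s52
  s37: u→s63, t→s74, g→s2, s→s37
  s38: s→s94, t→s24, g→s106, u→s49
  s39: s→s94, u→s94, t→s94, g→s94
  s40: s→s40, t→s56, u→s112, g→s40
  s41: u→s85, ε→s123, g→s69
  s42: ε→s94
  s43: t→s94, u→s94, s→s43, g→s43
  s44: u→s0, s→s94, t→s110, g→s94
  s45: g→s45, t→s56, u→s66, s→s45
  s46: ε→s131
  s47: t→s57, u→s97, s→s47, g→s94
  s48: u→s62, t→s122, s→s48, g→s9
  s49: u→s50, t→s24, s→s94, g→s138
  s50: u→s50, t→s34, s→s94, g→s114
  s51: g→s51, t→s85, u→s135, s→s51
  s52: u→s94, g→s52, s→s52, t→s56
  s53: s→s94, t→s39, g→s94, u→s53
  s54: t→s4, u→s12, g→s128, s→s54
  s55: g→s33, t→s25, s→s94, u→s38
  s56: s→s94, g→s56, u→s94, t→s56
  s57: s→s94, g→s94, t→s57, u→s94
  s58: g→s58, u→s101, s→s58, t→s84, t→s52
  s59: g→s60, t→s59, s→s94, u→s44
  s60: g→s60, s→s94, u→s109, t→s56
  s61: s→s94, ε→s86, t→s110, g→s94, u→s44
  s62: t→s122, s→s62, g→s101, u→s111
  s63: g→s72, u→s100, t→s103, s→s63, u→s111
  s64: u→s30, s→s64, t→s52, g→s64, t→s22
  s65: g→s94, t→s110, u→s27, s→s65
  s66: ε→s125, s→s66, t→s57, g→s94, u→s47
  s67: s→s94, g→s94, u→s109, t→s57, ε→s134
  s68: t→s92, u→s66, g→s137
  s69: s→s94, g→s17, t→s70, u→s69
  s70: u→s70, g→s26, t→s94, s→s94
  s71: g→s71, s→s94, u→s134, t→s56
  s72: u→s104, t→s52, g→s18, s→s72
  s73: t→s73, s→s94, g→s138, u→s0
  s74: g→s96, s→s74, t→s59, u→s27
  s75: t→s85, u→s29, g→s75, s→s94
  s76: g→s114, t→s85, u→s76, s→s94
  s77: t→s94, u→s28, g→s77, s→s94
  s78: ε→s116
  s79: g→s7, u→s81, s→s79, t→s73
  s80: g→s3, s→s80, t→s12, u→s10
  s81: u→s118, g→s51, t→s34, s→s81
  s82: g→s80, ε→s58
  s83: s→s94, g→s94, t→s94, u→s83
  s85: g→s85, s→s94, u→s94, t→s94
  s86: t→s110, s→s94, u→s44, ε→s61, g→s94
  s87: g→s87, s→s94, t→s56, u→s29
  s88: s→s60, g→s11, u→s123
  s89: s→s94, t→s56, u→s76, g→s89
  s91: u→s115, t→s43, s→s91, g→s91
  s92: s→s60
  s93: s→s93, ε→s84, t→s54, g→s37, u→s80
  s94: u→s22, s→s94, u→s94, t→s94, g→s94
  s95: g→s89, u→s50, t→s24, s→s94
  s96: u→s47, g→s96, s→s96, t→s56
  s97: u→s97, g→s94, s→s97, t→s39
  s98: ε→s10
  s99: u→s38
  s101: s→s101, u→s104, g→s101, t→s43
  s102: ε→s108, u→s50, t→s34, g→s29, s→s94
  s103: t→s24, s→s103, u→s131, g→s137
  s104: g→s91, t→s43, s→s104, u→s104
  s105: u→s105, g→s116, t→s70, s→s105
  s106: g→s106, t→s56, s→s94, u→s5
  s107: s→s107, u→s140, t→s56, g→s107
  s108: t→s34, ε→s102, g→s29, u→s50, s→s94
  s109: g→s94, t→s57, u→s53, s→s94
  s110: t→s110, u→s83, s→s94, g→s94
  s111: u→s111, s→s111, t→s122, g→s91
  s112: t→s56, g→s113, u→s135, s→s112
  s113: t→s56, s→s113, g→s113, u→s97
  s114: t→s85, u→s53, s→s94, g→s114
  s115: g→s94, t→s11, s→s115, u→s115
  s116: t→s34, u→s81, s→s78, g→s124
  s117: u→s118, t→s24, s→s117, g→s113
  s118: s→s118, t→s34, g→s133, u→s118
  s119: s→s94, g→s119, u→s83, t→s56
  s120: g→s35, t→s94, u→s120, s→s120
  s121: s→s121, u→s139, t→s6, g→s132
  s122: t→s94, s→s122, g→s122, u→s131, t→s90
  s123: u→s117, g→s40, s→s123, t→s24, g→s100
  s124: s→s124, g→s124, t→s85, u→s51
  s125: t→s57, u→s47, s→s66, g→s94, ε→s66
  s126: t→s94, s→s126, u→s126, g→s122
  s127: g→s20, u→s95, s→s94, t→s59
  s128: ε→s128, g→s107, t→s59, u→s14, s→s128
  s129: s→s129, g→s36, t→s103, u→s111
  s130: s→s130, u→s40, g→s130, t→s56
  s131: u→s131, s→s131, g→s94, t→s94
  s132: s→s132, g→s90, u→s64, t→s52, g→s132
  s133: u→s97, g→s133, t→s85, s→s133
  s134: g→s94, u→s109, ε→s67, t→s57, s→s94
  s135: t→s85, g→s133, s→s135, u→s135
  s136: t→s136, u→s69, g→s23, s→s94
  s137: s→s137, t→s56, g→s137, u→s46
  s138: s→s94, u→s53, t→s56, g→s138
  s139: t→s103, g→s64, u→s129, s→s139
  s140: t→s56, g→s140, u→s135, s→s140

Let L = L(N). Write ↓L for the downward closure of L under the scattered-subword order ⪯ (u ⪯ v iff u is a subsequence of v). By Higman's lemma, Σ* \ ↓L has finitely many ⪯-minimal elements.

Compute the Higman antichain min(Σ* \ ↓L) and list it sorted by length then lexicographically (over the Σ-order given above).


min(Σ*\↓L) = [tts, gtug, ggtu, uuutt, gutut, guugug].

|Q|=141, |F|=123, |δ|=538 (17 ε).
min D↑ (120 st, q0=0, F={20}): 0:u→1,t→2,s→0,g→3 1:u→4,t→5,s→1,g→6 2:u→5,t→7,s→2,g→8 3:u→9,t→10,s→3,g→11 4:u→12,t→13,s→4,g→14 5:u→13,t→15,s→5,g→16 6:u→17,t→18,s→6,g→19 7:u→15,t→7,s→20,g→21 8:u→22,t→23,s→8,g→24 9:u→25,t→26,s→9,g→27 10:u→28,t→23,s→10,g→29 11:u→27,t→30,s→11,g→11 12:u→12,t→31,s→12,g→32 13:u→33,t→34,s→13,g→35 14:u→36,t→37,s→14,g→38 15:u→34,t→15,s→20,g→39 16:u→40,t→41,s→16,g→42 17:u→43,t→26,s→17,g→44 18:u→45,t→41,s→18,g→46 19:u→44,t→30,s→19,g→19 20:u→20,t→20,s→20,g→20 21:u→47,t→23,s→20,g→48 22:u→49,t→50,s→22,g→51 23:u→52,t→23,s→20,g→53 24:u→51,t→54,s→24,g→24 25:u→43,t→26,s→25,g→55 26:u→56,t→50,s→26,g→57 27:u→58,t→30,s→27,g→27 28:u→45,t→59,s→28,g→20 29:u→60,t→54,s→29,g→29 30:u→20,t→54,s→30,g→30 31:u→31,t→20,s→31,g→61 32:u→36,t→62,s→32,g→63 33:u→33,t→64,s→33,g→65 34:u→66,t→34,s→20,g→67 35:u→68,t→69,s→35,g→70 36:u→43,t→62,s→36,g→71 37:u→72,t→69,s→37,g→73 38:u→71,t→30,s→38,g→38 39:u→74,t→41,s→20,g→75 40:u→76,t→50,s→40,g→77 41:u→78,t→41,s→20,g→79 42:u→77,t→54,s→42,g→42 43:u→43,t→62,s→43,g→80 44:u→81,t→30,s→44,g→44 45:u→72,t→59,s→45,g→20 46:u→82,t→54,s→46,g→46 47:u→83,t→50,s→20,g→84 48:u→84,t→54,s→20,g→48 49:u→76,t→50,s→49,g→73 50:u→85,t→50,s→20,g→86 51:u→87,t→54,s→51,g→51 52:u→78,t→59,s→20,g→20 53:u→88,t→54,s→20,g→53 54:u→20,t→54,s→20,g→54 55:u→89,t→30,s→55,g→55 56:u→56,t→20,s→56,g→20 57:u→56,t→54,s→57,g→57 58:u→81,t→30,s→58,g→55 59:u→85,t→59,s→20,g→20 60:u→82,t→90,s→60,g→20 61:u→91,t→20,s→61,g→61 62:u→56,t→20,s→62,g→62 63:u→71,t→92,s→63,g→63 64:u→64,t→20,s→20,g→93 65:u→68,t→94,s→65,g→95 66:u→66,t→64,s→20,g→96 67:u→97,t→69,s→20,g→98 68:u→76,t→94,s→68,g→99 69:u→100,t→69,s→20,g→101 70:u→99,t→54,s→70,g→70 71:u→81,t→92,s→71,g→71 72:u→72,t→85,s→72,g→20 73:u→102,t→54,s→73,g→73 74:u→103,t→50,s→20,g→104 75:u→104,t→54,s→20,g→75 76:u→76,t→94,s→76,g→105 77:u→106,t→54,s→77,g→77 78:u→100,t→59,s→20,g→20 79:u→107,t→54,s→20,g→79 80:u→89,t→92,s→80,g→80 81:u→81,t→92,s→81,g→80 82:u→102,t→90,s→82,g→20 83:u→103,t→50,s→20,g→101 84:u→108,t→54,s→20,g→84 85:u→85,t→20,s→20,g→20 86:u→85,t→54,s→20,g→86 87:u→106,t→54,s→87,g→73 88:u→107,t→90,s→20,g→20 89:u→89,t→109,s→89,g→20 90:u→20,t→90,s→20,g→20 91:u→110,t→20,s→91,g→91 92:u→20,t→20,s→92,g→92 93:u→111,t→20,s→20,g→93 94:u→85,t→20,s→20,g→94 95:u→99,t→112,s→95,g→95 96:u→97,t→94,s→20,g→113 97:u→103,t→94,s→20,g→114 98:u→114,t→54,s→20,g→98 99:u→106,t→112,s→99,g→99 100:u→100,t→85,s→20,g→20 101:u→115,t→54,s→20,g→101 102:u→102,t→116,s→102,g→20 103:u→103,t→94,s→20,g→117 104:u→118,t→54,s→20,g→104 105:u→102,t→112,s→105,g→105 106:u→106,t→112,s→106,g→105 107:u→115,t→90,s→20,g→20 108:u→118,t→54,s→20,g→101 109:u→20,t→20,s→109,g→20 110:u→110,t→20,s→110,g→62 111:u→119,t→20,s→20,g→111 112:u→20,t→20,s→20,g→112 113:u→114,t→112,s→20,g→113 114:u→118,t→112,s→20,g→114 115:u→115,t→116,s→20,g→20 116:u→20,t→20,s→20,g→20 117:u→115,t→112,s→20,g→117 118:u→118,t→112,s→20,g→117 119:u→119,t→20,s→20,g→94 [Hopcroft].
'tts': N↓-sim [133, 106, 56, 3] end={s22,s42,s94} rej; 3/3 deletions ∈↓L.
'gtug': N↓-sim [133, 118, 48, 23, 2] end={s22,s94} rej; 4/4 del acc.
'ggtu': |S_i|=[133, 118, 72, 11, 2] end={s22,s94} ∉↓L; 4/4 single-dels accept.
'uuutt': run [133, 120, 94, 53, 19, 3] end={s22,s90,s94} ∉↓L; 5/5 single-dels accept.
'gutut': run [133, 118, 79, 20, 5, 2] end={s22,s94} rej; 5/5 single-dels accept.
'guugug': run [133, 118, 79, 50, 25, 10, 2] end={s22,s94} ∉↓L; 6/6 deletions ∈↓L.
6 minimals (antichain).


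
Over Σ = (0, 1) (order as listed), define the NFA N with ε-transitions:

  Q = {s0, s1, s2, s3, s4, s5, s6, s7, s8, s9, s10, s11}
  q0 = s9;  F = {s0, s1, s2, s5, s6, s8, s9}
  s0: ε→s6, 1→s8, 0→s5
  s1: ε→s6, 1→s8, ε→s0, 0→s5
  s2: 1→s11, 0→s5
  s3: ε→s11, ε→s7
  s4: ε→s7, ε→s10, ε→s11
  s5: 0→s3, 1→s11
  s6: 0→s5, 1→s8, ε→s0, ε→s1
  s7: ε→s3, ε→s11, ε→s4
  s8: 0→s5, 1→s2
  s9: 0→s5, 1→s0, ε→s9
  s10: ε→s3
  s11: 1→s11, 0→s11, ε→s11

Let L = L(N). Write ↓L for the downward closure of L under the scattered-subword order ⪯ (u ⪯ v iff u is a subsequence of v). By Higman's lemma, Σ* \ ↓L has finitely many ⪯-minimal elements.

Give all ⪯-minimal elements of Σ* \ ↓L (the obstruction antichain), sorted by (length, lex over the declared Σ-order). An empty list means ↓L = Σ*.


|Q|=12, |F|=7, |δ|=32 (16 ε).
min D↑ (6 st, q0=0, F={3}): 0:0→1,1→2 1:0→3,1→3 2:0→1,1→4 3:0→3,1→3 4:0→1,1→5 5:0→1,1→3 [Hopcroft].
'00': N↓-sim [12, 6, 5] end={s10,s11,s3,s4,s7} ∉↓L; 2/2 del acc.
'01': N↓-sim [12, 6, 1] end={s11} ∉↓L; 2/2 del acc.
'1111': N↓-sim [12, 11, 8, 7, 1] end={s11} ∉↓L; 4/4 single-dels accept.
3 obstructions.

Antichain: [00, 01, 1111].


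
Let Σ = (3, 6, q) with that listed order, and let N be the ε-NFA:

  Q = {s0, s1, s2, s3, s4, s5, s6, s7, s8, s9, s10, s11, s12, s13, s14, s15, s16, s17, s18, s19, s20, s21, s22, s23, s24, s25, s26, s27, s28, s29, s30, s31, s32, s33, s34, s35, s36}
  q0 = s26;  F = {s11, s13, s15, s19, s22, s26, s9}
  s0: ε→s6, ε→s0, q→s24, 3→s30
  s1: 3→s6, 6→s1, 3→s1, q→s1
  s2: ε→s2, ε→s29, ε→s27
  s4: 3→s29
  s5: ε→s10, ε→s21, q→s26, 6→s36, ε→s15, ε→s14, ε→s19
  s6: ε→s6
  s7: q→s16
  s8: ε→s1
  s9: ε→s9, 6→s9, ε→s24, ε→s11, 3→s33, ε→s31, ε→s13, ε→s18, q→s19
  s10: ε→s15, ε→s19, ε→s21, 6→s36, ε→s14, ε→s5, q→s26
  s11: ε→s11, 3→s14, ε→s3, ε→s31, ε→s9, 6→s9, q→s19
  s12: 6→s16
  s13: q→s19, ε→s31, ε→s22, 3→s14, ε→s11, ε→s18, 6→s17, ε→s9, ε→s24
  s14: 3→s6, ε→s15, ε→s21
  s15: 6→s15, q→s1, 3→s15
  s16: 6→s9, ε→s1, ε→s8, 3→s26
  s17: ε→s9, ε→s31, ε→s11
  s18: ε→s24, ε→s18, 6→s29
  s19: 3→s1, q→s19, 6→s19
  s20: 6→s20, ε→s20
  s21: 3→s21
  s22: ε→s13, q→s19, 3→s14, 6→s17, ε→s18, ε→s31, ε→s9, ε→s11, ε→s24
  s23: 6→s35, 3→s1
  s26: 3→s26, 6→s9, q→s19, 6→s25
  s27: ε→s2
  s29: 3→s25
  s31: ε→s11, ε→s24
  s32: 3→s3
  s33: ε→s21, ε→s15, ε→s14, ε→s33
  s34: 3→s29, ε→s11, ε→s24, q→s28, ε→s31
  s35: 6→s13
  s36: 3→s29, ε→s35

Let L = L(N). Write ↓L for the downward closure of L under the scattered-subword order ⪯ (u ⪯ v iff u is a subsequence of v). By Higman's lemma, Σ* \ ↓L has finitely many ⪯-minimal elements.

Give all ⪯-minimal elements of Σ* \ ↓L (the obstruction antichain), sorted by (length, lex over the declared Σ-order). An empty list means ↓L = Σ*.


|Q|=37, |F|=7, |δ|=109 (60 ε).
min D↑ (5 st, q0=0, F={4}): 0:3→0,6→1,q→2 1:3→3,6→1,q→2 2:3→4,6→2,q→2 3:3→3,6→3,q→4 4:3→4,6→4,q→4 (ε-aug+det+¬).
'q3': run [19, 3, 2] end={s1,s6} ∉↓L; 2/2 single-dels accept.
'63q': |S_i|=[19, 18, 7, 2] end={s1,s6} — reject; 3/3 del acc.
2 minimals (antichain).

min(Σ*\↓L) = [q3, 63q].


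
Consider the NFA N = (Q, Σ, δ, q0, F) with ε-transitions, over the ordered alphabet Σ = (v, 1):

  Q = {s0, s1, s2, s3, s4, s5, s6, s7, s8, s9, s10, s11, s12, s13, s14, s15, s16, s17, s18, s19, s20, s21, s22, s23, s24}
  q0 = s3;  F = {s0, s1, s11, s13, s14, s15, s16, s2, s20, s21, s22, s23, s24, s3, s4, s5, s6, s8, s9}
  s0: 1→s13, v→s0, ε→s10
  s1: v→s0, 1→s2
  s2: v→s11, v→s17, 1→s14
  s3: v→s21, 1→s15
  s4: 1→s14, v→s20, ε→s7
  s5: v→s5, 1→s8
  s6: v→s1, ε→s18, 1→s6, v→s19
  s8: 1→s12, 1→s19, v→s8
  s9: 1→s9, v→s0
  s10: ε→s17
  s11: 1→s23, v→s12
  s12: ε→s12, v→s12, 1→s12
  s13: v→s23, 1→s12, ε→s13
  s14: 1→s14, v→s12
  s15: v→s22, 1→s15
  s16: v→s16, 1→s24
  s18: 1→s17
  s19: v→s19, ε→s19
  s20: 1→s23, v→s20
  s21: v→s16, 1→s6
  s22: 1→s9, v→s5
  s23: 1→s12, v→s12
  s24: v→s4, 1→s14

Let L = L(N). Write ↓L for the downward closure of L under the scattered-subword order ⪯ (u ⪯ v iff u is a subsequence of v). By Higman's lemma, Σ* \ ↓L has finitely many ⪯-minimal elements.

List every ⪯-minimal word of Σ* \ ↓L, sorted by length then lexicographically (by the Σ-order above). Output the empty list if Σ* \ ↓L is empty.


|Q|=25, |F|=19, |δ|=52 (7 ε).
min D↑ (20 st, q0=0, F={16}): 0:v→1,1→2 1:v→3,1→4 2:v→5,1→2 3:v→3,1→6 4:v→7,1→4 5:v→8,1→9 6:v→10,1→11 7:v→12,1→13 8:v→8,1→14 9:v→12,1→9 10:v→15,1→11 11:v→16,1→11 12:v→12,1→17 13:v→18,1→11 14:v→14,1→16 15:v→15,1→19 16:v→16,1→16 17:v→19,1→16 18:v→16,1→19 19:v→16,1→16 [Hopcroft].
'vv11v': |S_i|=[25, 23, 18, 13, 4, 2] end={s12,s19} rej; 5/5 deletions ∈↓L.
'1vv11': run [25, 22, 18, 11, 5, 2] end={s12,s19} rej; 5/5 single-dels accept.
'v1v1vv': N↓-sim [25, 23, 19, 15, 8, 5, 2] end={s12,s19} — reject; 6/6 del acc.
3 minimals (antichain).

min(Σ*\↓L) = [vv11v, 1vv11, v1v1vv].


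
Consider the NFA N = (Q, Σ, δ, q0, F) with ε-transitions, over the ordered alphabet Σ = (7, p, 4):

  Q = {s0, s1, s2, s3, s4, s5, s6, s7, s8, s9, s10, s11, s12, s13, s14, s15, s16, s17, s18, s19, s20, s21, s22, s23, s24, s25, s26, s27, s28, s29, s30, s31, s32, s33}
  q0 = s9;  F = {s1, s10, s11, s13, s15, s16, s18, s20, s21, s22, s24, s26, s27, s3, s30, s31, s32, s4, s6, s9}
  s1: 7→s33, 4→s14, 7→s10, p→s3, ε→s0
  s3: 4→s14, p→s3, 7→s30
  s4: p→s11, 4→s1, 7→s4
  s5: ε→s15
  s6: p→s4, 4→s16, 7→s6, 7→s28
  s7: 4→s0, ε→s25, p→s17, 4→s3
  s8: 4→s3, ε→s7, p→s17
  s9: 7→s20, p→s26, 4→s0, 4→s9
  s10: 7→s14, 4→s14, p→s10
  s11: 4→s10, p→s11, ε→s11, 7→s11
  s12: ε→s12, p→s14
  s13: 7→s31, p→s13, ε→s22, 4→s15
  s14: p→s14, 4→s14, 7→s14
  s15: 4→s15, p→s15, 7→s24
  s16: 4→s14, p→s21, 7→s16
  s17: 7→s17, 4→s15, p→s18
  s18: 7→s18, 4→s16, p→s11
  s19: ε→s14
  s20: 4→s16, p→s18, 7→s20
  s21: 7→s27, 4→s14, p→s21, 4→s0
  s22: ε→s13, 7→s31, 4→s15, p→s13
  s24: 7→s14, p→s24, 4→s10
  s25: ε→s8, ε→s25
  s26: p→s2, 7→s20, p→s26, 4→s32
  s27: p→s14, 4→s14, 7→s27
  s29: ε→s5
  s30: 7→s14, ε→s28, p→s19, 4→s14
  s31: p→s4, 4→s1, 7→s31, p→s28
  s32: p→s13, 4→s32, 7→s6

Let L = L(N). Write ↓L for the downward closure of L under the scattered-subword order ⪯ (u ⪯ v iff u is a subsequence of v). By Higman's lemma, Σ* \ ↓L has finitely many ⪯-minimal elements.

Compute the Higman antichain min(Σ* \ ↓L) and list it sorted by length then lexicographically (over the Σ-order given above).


A = [744, 7pp47, 74p7p, p4p477].

|Q|=34, |F|=20, |δ|=91 (13 ε).
min D↑ (20 st, q0=0, F={8}): 0:7→1,p→2,4→0 1:7→1,p→3,4→4 2:7→1,p→2,4→5 3:7→3,p→6,4→4 4:7→4,p→7,4→8 5:7→9,p→10,4→5 6:7→6,p→6,4→11 7:7→12,p→7,4→8 8:7→8,p→8,4→8 9:7→9,p→13,4→4 10:7→14,p→10,4→15 11:7→8,p→11,4→8 12:7→12,p→8,4→8 13:7→13,p→6,4→16 14:7→14,p→13,4→16 15:7→17,p→15,4→15 16:7→11,p→18,4→8 17:7→8,p→17,4→11 18:7→19,p→18,4→8 19:7→8,p→8,4→8 [Hopcroft].
'744': run [26, 19, 12, 2] end={s0,s14} rej; 3/3 deletions ∈↓L.
'7pp47': run [26, 19, 16, 11, 3, 1] end={s14} ∉↓L; 5/5 single-dels accept.
'74p7p': N↓-sim [26, 19, 12, 9, 5, 2] end={s14,s19} — reject; 5/5 deletions ∈↓L.
'p4p477': |S_i|=[26, 25, 21, 18, 11, 7, 1] end={s14} — reject; 6/6 del acc.
4 minimals (antichain).


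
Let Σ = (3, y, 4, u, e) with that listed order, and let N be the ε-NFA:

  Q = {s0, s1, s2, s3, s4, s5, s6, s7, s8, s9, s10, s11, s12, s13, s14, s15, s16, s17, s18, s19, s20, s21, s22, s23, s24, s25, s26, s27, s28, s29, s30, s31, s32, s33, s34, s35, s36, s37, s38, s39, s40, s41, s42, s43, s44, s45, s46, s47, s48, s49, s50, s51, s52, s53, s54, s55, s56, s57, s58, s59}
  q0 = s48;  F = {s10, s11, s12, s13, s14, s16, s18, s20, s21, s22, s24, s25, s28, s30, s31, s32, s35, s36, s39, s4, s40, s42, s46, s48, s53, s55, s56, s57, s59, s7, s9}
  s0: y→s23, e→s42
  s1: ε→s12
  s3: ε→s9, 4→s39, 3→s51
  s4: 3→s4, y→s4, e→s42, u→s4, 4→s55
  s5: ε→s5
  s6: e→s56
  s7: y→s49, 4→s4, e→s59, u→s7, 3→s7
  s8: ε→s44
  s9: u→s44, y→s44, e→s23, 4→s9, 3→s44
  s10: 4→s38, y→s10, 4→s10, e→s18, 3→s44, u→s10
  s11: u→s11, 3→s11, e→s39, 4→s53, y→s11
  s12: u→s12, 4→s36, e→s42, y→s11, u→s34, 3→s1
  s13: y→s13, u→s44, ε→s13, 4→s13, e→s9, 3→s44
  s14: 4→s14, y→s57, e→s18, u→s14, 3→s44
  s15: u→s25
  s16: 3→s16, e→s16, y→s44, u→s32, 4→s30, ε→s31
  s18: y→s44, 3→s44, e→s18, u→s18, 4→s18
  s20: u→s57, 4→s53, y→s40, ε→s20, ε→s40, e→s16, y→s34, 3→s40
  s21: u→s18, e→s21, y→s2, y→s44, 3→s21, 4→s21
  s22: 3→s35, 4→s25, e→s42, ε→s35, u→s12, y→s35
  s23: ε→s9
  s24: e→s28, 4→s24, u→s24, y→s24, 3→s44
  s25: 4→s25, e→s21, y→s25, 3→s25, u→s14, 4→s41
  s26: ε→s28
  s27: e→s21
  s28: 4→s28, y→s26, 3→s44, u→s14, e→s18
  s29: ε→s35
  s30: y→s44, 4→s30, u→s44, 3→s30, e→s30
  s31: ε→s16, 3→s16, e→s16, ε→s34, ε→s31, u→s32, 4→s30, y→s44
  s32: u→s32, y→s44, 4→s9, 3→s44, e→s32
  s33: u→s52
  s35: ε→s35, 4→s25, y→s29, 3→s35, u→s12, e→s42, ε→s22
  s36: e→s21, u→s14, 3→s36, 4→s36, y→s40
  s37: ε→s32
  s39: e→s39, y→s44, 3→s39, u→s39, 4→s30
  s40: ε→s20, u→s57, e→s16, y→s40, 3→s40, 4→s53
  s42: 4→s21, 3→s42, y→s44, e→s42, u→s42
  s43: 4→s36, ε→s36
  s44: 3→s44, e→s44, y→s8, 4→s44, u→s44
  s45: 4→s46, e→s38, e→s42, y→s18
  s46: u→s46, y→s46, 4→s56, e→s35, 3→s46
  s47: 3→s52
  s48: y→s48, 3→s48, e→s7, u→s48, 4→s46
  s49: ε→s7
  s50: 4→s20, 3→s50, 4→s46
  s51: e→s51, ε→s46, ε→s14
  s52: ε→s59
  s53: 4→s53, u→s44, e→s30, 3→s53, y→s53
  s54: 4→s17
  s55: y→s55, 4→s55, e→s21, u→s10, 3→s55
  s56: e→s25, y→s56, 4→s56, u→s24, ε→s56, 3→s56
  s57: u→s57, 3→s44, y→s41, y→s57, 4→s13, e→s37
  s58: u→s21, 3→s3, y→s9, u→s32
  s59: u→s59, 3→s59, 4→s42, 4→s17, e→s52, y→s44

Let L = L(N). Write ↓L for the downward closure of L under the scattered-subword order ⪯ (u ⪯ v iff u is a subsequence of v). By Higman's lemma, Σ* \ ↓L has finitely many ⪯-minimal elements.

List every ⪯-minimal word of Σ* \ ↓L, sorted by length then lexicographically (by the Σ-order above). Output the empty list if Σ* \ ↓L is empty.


A = [eey, 44u3, 4euy4u].

|Q|=60, |F|=31, |δ|=215 (25 ε).
min D↑ (29 st, q0=0, F={12}): 0:3→0,y→0,4→1,u→0,e→2 1:3→1,y→1,4→3,u→1,e→4 2:3→2,y→2,4→5,u→2,e→6 3:3→3,y→3,4→3,u→7,e→8 4:3→4,y→4,4→8,u→9,e→10 5:3→5,y→5,4→11,u→5,e→10 6:3→6,y→12,4→10,u→6,e→6 7:3→12,y→7,4→7,u→7,e→13 8:3→8,y→8,4→8,u→14,e→15 9:3→9,y→16,4→17,u→9,e→10 10:3→10,y→12,4→15,u→10,e→10 11:3→11,y→11,4→11,u→18,e→15 12:3→12,y→12,4→12,u→12,e→12 13:3→12,y→13,4→13,u→14,e→19 14:3→12,y→20,4→14,u→14,e→19 15:3→15,y→12,4→15,u→19,e→15 16:3→16,y→16,4→21,u→16,e→22 17:3→17,y→23,4→17,u→14,e→15 18:3→12,y→18,4→18,u→18,e→19 19:3→12,y→12,4→19,u→19,e→19 20:3→12,y→20,4→24,u→20,e→25 21:3→21,y→21,4→21,u→12,e→26 22:3→22,y→12,4→26,u→22,e→22 23:3→23,y→23,4→21,u→20,e→27 24:3→12,y→24,4→24,u→12,e→28 25:3→12,y→12,4→28,u→25,e→25 26:3→26,y→12,4→26,u→12,e→26 27:3→27,y→12,4→26,u→25,e→27 28:3→12,y→12,4→28,u→12,e→28 (ε-aug+det+¬).
'eey': |S_i|=[45, 41, 18, 3] end={s2,s44,s8} ∉↓L; 3/3 del acc.
'44u3': run [45, 40, 29, 16, 2] end={s44,s8} — reject; 4/4 deletions ∈↓L.
'4euy4u': N↓-sim [45, 40, 32, 26, 19, 7, 2] end={s44,s8} — reject; 6/6 deletions ∈↓L.
3 obstructions.


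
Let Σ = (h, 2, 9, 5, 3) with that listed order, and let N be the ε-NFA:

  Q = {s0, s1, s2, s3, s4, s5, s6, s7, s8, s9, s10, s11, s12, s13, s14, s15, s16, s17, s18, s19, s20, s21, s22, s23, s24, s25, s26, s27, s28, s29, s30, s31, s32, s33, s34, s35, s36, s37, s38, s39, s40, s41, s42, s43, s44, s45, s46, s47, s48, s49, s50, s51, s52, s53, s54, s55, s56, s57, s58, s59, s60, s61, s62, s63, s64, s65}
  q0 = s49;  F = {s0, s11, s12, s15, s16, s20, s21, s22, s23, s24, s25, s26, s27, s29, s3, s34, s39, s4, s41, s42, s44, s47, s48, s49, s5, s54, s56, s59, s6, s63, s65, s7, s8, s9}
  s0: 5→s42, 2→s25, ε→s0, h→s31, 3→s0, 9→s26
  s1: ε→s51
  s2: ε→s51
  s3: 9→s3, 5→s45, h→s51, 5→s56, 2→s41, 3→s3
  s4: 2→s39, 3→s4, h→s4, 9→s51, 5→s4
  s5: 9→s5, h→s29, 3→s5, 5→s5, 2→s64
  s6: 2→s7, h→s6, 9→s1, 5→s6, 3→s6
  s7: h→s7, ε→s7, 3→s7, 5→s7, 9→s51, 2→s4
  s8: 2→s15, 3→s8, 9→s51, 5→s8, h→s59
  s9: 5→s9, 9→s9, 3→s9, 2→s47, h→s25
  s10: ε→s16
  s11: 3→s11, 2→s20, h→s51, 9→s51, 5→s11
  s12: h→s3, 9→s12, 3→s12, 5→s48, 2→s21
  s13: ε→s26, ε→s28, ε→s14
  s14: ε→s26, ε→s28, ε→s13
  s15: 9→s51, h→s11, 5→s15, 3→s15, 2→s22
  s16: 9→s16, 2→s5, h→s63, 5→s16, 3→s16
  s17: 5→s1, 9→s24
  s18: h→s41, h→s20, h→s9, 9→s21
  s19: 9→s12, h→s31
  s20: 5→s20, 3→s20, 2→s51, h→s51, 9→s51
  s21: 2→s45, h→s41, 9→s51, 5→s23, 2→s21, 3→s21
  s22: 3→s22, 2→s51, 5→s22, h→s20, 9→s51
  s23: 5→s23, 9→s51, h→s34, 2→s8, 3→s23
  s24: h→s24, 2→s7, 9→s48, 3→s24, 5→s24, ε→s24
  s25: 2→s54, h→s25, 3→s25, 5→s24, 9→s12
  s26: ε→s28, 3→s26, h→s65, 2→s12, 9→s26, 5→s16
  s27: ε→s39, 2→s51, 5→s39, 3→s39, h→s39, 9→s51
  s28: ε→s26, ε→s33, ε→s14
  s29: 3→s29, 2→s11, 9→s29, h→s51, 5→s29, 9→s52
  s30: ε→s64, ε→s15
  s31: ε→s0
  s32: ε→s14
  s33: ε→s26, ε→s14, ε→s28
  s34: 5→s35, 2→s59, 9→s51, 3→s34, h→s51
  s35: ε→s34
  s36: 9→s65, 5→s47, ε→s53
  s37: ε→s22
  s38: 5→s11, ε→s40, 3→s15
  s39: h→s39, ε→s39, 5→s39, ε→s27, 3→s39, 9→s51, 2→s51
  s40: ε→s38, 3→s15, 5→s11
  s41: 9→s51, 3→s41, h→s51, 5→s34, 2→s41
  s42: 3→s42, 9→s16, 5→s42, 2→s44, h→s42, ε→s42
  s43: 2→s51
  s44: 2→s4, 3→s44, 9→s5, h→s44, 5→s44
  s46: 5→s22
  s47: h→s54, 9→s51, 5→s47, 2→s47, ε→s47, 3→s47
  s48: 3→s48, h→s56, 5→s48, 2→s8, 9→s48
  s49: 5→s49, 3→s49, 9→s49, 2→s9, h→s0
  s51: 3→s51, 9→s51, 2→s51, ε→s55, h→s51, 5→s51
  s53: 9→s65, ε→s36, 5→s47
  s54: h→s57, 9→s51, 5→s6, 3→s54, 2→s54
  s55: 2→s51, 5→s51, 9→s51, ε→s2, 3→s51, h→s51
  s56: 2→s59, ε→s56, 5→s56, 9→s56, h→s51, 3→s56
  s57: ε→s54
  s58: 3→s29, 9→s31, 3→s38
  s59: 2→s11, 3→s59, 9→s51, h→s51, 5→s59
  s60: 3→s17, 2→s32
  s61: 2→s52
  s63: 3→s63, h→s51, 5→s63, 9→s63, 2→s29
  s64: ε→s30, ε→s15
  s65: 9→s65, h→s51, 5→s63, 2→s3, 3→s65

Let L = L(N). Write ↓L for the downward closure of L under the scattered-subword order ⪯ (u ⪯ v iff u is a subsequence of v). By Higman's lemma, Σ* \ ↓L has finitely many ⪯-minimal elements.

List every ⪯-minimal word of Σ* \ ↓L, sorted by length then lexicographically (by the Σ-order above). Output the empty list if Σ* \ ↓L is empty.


Antichain: [229, h9hh, h52222].

|Q|=66, |F|=34, |δ|=247 (40 ε).
min D↑ (34 st, q0=0, F={13}): 0:h→1,2→2,9→0,5→0,3→0 1:h→1,2→3,9→4,5→5,3→1 2:h→3,2→6,9→2,5→2,3→2 3:h→3,2→7,9→8,5→9,3→3 4:h→10,2→8,9→4,5→11,3→4 5:h→5,2→12,9→11,5→5,3→5 6:h→7,2→6,9→13,5→6,3→6 7:h→7,2→7,9→13,5→14,3→7 8:h→15,2→16,9→8,5→17,3→8 9:h→9,2→18,9→17,5→9,3→9 10:h→13,2→15,9→10,5→19,3→10 11:h→19,2→20,9→11,5→11,3→11 12:h→12,2→21,9→20,5→12,3→12 13:h→13,2→13,9→13,5→13,3→13 14:h→14,2→18,9→13,5→14,3→14 15:h→13,2→22,9→15,5→23,3→15 16:h→22,2→16,9→13,5→24,3→16 17:h→23,2→25,9→17,5→17,3→17 18:h→18,2→21,9→13,5→18,3→18 19:h→13,2→26,9→19,5→19,3→19 20:h→26,2→27,9→20,5→20,3→20 21:h→21,2→28,9→13,5→21,3→21 22:h→13,2→22,9→13,5→29,3→22 23:h→13,2→30,9→23,5→23,3→23 24:h→29,2→25,9→13,5→24,3→24 25:h→30,2→27,9→13,5→25,3→25 26:h→13,2→31,9→26,5→26,3→26 27:h→31,2→32,9→13,5→27,3→27 28:h→28,2→13,9→13,5→28,3→28 29:h→13,2→30,9→13,5→29,3→29 30:h→13,2→31,9→13,5→30,3→30 31:h→13,2→33,9→13,5→31,3→31 32:h→33,2→13,9→13,5→32,3→32 33:h→13,2→13,9→13,5→33,3→33 (ε-aug+det+¬).
'229': N↓-sim [49, 37, 26, 4] end={s1,s2,s51,s55} ∉↓L; 3/3 deletions ∈↓L.
'h9hh': run [49, 46, 33, 16, 3] end={s2,s51,s55} rej; 4/4 deletions ∈↓L.
'h52222': N↓-sim [49, 46, 31, 19, 12, 7, 3] end={s2,s51,s55} rej; 6/6 deletions ∈↓L.
3 minimals (antichain).


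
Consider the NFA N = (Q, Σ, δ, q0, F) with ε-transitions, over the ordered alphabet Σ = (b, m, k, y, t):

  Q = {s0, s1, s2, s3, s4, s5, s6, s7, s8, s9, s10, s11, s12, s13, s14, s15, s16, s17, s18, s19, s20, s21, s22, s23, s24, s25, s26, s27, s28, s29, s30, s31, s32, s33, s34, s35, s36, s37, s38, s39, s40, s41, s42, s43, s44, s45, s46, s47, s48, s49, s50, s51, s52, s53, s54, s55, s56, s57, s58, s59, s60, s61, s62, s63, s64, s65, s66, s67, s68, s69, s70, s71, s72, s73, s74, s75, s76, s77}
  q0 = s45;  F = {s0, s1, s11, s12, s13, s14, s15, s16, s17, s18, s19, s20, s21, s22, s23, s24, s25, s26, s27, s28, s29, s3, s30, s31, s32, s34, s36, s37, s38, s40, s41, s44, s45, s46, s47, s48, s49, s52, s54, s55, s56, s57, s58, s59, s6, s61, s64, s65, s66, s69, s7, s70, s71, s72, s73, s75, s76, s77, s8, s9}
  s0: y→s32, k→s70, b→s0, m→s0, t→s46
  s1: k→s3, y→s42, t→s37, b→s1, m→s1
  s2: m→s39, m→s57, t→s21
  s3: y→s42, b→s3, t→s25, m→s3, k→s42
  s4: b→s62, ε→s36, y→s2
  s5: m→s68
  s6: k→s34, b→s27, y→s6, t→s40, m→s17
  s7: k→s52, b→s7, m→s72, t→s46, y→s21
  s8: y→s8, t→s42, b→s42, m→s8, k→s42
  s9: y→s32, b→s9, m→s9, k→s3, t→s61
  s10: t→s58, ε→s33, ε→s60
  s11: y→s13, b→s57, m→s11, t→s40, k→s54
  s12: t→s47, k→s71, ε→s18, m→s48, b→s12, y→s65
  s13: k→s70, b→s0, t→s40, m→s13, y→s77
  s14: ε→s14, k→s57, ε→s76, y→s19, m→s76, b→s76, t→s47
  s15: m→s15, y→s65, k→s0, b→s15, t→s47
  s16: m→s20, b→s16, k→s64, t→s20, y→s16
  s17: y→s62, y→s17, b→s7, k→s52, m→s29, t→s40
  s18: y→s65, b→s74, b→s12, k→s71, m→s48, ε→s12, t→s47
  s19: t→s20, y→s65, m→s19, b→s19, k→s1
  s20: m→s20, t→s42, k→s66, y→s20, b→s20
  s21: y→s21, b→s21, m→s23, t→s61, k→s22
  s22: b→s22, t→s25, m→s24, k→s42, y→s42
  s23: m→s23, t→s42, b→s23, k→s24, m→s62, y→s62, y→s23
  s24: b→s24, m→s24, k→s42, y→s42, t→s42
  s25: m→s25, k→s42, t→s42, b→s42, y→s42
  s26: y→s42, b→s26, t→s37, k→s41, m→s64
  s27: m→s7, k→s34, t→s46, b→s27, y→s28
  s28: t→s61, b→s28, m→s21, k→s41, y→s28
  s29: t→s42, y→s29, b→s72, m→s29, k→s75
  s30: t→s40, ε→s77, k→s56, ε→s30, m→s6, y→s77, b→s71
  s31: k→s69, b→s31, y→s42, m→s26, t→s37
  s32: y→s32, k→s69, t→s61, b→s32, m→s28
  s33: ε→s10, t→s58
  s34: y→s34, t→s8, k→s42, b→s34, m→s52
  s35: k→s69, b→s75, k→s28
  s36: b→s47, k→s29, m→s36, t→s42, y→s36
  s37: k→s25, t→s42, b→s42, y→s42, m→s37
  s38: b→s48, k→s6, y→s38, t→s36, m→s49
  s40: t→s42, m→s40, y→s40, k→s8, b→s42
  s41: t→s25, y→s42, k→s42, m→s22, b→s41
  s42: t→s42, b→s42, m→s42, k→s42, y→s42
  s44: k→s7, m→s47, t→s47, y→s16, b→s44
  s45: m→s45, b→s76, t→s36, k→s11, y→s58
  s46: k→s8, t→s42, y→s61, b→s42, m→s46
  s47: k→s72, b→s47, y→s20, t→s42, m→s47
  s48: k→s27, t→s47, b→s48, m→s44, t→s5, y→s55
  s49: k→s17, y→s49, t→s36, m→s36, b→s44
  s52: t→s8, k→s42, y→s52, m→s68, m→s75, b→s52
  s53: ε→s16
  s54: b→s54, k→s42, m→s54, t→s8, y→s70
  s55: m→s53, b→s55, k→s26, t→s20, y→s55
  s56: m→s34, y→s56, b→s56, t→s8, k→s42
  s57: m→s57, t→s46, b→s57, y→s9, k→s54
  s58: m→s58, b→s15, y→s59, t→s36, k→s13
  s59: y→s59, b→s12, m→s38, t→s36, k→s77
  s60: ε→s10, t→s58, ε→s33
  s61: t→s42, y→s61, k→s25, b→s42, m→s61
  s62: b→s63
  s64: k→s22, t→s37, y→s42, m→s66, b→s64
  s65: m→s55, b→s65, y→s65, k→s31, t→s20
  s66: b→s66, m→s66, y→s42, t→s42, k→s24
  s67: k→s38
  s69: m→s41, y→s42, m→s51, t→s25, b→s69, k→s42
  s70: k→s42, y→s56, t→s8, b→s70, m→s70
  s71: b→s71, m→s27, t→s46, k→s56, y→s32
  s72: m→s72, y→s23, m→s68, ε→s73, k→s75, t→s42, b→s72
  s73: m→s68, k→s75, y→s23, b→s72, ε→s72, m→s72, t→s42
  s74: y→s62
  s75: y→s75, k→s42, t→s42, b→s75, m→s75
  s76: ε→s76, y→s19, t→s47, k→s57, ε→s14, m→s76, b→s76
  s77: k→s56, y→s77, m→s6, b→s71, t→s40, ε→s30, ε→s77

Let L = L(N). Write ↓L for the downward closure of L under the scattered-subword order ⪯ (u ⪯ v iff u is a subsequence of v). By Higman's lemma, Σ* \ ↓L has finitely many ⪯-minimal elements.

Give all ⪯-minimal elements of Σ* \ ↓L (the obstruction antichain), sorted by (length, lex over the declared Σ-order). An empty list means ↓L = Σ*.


Antichain: [tt, kkk, ktb, byky, yymmmt].

|Q|=78, |F|=60, |δ|=348 (19 ε).
min D↑ (57 st, q0=0, F={14}): 0:b→1,m→0,k→2,y→3,t→4 1:b→1,m→1,k→5,y→6,t→7 2:b→5,m→2,k→8,y→9,t→10 3:b→11,m→3,k→9,y→12,t→4 4:b→7,m→4,k→13,y→4,t→14 5:b→5,m→5,k→8,y→15,t→16 6:b→6,m→6,k→17,y→18,t→19 7:b→7,m→7,k→20,y→19,t→14 8:b→8,m→8,k→14,y→21,t→22 9:b→23,m→9,k→21,y→24,t→10 10:b→14,m→10,k→22,y→10,t→14 11:b→11,m→11,k→23,y→18,t→7 12:b→25,m→26,k→24,y→12,t→4 13:b→20,m→13,k→27,y→13,t→14 14:b→14,m→14,k→14,y→14,t→14 15:b→15,m→15,k→28,y→29,t→30 16:b→14,m→16,k→22,y→30,t→14 17:b→17,m→17,k→28,y→14,t→31 18:b→18,m→32,k→33,y→18,t→19 19:b→19,m→19,k→34,y→19,t→14 20:b→20,m→20,k→27,y→35,t→14 21:b→21,m→21,k→14,y→36,t→22 22:b→14,m→22,k→14,y→22,t→14 23:b→23,m→23,k→21,y→29,t→16 24:b→37,m→38,k→36,y→24,t→10 25:b→25,m→39,k→37,y→18,t→7 26:b→39,m→40,k→38,y→26,t→4 27:b→27,m→27,k→14,y→27,t→14 28:b→28,m→28,k→14,y→14,t→41 29:b→29,m→42,k→43,y→29,t→30 30:b→14,m→30,k→41,y→30,t→14 31:b→14,m→31,k→41,y→14,t→14 32:b→32,m→44,k→45,y→32,t→19 33:b→33,m→45,k→43,y→14,t→31 34:b→34,m→34,k→46,y→14,t→14 35:b→35,m→35,k→46,y→35,t→14 36:b→36,m→47,k→14,y→36,t→22 37:b→37,m→48,k→36,y→29,t→16 38:b→48,m→49,k→47,y→38,t→10 39:b→39,m→50,k→48,y→32,t→7 40:b→50,m→4,k→49,y→40,t→4 41:b→14,m→41,k→14,y→14,t→14 42:b→42,m→51,k→52,y→42,t→30 43:b→43,m→52,k→14,y→14,t→41 44:b→44,m→19,k→53,y→44,t→19 45:b→45,m→53,k→52,y→14,t→31 46:b→46,m→46,k→14,y→14,t→14 47:b→47,m→54,k→14,y→47,t→22 48:b→48,m→55,k→47,y→42,t→16 49:b→55,m→13,k→54,y→49,t→10 50:b→50,m→7,k→55,y→44,t→7 51:b→51,m→35,k→56,y→51,t→30 52:b→52,m→56,k→14,y→14,t→41 53:b→53,m→34,k→56,y→14,t→31 54:b→54,m→27,k→14,y→54,t→22 55:b→55,m→20,k→54,y→51,t→16 56:b→56,m→46,k→14,y→14,t→41 [Hopcroft].
'tt': N↓-sim [68, 21, 1] end={s42} ∉↓L; 2/2 deletions ∈↓L.
'kkk': |S_i|=[68, 46, 16, 1] end={s42} — reject; 3/3 single-dels accept.
'ktb': |S_i|=[68, 46, 7, 1] end={s42} ∉↓L; 3/3 single-dels accept.
'byky': run [68, 54, 35, 14, 1] end={s42} ∉↓L; 4/4 single-dels accept.
'yymmmt': N↓-sim [68, 62, 53, 41, 30, 20, 1] end={s42} rej; 6/6 single-dels accept.
5 minimals (antichain).


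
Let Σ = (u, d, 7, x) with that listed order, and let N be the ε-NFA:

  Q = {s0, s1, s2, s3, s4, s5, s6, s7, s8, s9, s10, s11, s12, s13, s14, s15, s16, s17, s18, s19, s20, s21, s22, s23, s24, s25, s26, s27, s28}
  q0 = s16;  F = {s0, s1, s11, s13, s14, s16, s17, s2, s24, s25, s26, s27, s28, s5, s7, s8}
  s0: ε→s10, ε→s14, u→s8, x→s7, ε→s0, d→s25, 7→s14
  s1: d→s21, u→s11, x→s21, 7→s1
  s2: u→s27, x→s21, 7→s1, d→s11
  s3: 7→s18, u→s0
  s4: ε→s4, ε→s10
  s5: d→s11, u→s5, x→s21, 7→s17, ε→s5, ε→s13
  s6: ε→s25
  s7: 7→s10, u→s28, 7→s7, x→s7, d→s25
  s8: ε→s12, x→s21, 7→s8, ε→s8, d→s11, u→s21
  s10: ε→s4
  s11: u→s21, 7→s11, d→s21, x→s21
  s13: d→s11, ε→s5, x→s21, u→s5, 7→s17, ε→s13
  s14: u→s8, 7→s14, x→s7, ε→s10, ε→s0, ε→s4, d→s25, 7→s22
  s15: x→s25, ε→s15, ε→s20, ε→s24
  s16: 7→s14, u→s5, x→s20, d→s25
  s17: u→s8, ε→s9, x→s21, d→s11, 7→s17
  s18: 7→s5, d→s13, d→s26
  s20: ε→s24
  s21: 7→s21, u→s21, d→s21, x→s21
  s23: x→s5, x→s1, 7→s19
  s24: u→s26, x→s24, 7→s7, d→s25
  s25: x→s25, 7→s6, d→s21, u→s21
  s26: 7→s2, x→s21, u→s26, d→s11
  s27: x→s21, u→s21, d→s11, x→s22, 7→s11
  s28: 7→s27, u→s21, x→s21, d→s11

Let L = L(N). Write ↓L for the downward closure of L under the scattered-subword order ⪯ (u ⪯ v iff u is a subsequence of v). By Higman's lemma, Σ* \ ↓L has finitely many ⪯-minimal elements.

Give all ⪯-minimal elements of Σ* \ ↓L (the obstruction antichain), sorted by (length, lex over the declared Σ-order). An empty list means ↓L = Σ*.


|Q|=29, |F|=16, |δ|=101 (21 ε).
min D↑ (15 st, q0=0, F={7}): 0:u→1,d→2,7→3,x→4 1:u→1,d→5,7→6,x→7 2:u→7,d→7,7→2,x→2 3:u→8,d→2,7→3,x→9 4:u→10,d→2,7→9,x→4 5:u→7,d→7,7→5,x→7 6:u→8,d→5,7→6,x→7 7:u→7,d→7,7→7,x→7 8:u→7,d→5,7→8,x→7 9:u→11,d→2,7→9,x→9 10:u→10,d→5,7→12,x→7 11:u→7,d→5,7→13,x→7 12:u→13,d→5,7→14,x→7 13:u→7,d→5,7→5,x→7 14:u→5,d→7,7→14,x→7.
'ux': |S_i|=[24, 14, 2] end={s21,s22} — reject; 2/2 deletions ∈↓L.
'du': |S_i|=[24, 4, 1] end={s21} ∉↓L; 2/2 single-dels accept.
'dd': |S_i|=[24, 4, 1] end={s21} — reject; 2/2 del acc.
'7uu': |S_i|=[24, 18, 7, 1] end={s21} — reject; 3/3 single-dels accept.
'xu77d': N↓-sim [24, 15, 8, 6, 3, 1] end={s21} rej; 5/5 del acc.
5 words, ⪯-incomp.

Antichain: [ux, du, dd, 7uu, xu77d].
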